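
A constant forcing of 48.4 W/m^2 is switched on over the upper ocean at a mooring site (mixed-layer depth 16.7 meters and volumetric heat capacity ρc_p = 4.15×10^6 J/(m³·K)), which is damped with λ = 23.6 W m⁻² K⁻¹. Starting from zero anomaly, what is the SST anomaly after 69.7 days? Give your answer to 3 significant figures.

Areal heat capacity C = ρc_p × D = 4.15×10^6 × 16.7 = 6.93×10^7 J/(m²·K).
τ = C / λ = 6.93×10^7 / 23.6 = 2.94×10^6 s.
Equilibrium anomaly ΔT_eq = F / λ = 48.4 / 23.6 = 2.05 K.
t = 69.7 days = 6.02×10^6 s, so t/τ = 2.05.
ΔT(t) = ΔT_eq (1 − e^(−t/τ)) = 2.05 × (1 − e^−2.05) = 1.79 K.

1.79 K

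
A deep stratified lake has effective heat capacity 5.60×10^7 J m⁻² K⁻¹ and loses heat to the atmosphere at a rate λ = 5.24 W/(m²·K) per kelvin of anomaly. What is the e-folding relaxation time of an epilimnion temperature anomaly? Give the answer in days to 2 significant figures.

Areal heat capacity C = 5.60×10^7 J m⁻² K⁻¹ (given).
Relaxation time τ = C / λ = 5.60×10^7 / 5.24 = 1.07×10^7 s.
In days: 1.07×10^7 s / (86400 s/day) = 124 days.

120 days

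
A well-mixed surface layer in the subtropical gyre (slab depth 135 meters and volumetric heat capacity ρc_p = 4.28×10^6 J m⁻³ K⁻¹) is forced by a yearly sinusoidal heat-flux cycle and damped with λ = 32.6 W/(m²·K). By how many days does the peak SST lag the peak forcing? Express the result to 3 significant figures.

75.2 days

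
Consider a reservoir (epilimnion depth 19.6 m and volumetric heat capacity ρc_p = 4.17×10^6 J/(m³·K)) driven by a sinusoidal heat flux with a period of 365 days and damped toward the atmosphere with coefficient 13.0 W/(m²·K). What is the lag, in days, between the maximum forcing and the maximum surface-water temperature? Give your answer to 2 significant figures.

Areal heat capacity C = ρc_p × D = 4.17×10^6 × 19.6 = 8.17×10^7 J m⁻² K⁻¹.
ω = 2π / 3.15×10^7 s = 1.99×10^-7 s⁻¹.
Phase lag φ = arctan(Cω/λ) = arctan(16.3/13.0) = 0.897 rad.
Time lag = φ / ω = 0.897 / 1.99×10^-7 = 4.50×10^6 s = 52.1 days.

52 days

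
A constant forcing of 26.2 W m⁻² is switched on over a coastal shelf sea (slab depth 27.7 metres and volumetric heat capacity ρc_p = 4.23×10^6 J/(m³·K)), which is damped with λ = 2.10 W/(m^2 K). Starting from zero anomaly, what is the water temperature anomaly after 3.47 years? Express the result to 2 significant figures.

Areal heat capacity C = ρc_p × D = 4.23×10^6 × 27.7 = 1.17×10^8 J m⁻² K⁻¹.
τ = C / λ = 1.17×10^8 / 2.10 = 5.58×10^7 s.
Equilibrium anomaly ΔT_eq = F / λ = 26.2 / 2.10 = 12.5 K.
t = 3.47 years = 1.10×10^8 s, so t/τ = 1.96.
ΔT(t) = ΔT_eq (1 − e^(−t/τ)) = 12.5 × (1 − e^−1.96) = 10.7 K.

11 K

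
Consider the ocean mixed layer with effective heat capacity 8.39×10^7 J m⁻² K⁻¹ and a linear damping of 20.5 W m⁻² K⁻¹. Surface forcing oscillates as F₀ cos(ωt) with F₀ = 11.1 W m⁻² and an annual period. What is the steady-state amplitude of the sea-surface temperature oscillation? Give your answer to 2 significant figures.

0.42 K

Areal heat capacity C = 8.39×10^7 J m⁻² K⁻¹ (given).
Angular frequency ω = 2π / T = 2π / 3.15×10^7 s = 1.99×10^-7 s⁻¹.
√((Cω)² + λ²) = √((16.7)² + 20.5²) = 26.5 W/(m²·K).
Amplitude A = F₀ / √((Cω)²+λ²) = 11.1 / 26.5 = 0.420 K.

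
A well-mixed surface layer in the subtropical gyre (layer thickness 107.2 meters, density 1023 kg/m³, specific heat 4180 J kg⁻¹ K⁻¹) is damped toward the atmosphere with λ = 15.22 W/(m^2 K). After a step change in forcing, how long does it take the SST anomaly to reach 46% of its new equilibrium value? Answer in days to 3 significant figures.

215 days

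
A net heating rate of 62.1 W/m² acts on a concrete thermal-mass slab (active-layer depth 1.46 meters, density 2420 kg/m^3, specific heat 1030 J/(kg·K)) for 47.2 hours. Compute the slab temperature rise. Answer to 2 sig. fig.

2.9 K

Areal heat capacity C = ρ c_p D = 2420 × 1030 × 1.46 = 3.64×10^6 J/(m²·K).
Net heat input Q = F Δt = 62.1 × (47.2 hours × 3600 s/hour) = 1.06×10^7 J/m².
ΔT = Q / C = 1.06×10^7 / 3.64×10^6 = 2.90 K.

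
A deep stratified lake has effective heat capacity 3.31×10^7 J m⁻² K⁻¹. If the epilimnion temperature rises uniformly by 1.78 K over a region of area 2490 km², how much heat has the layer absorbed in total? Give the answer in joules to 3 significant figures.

Areal heat capacity C = 3.31×10^7 J m⁻² K⁻¹ (given).
Heat per unit area: q = C ΔT = 3.31×10^7 × 1.78 = 5.89×10^7 J/m².
Total heat: Q = q × A = 5.89×10^7 × (2490 × 10⁶ m²) = 1.47×10^17 J.

1.47×10^17 J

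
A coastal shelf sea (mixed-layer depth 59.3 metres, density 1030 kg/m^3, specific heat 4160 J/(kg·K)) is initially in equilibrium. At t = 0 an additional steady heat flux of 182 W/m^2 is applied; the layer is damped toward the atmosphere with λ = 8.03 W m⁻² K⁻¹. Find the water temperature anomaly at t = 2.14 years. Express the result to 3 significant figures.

20.0 K

Areal heat capacity C = ρ c_p D = 1030 × 4160 × 59.3 = 2.54×10^8 J/(m^2 K).
τ = C / λ = 2.54×10^8 / 8.03 = 3.16×10^7 s.
Equilibrium anomaly ΔT_eq = F / λ = 182 / 8.03 = 22.7 K.
t = 2.14 years = 6.75×10^7 s, so t/τ = 2.13.
ΔT(t) = ΔT_eq (1 − e^(−t/τ)) = 22.7 × (1 − e^−2.13) = 20.0 K.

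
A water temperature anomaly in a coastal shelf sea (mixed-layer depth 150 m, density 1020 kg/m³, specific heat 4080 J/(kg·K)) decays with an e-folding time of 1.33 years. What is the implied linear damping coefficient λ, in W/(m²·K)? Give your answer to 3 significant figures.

Areal heat capacity C = ρ c_p D = 1020 × 4080 × 150 = 6.24×10^8 J/(m^2 K).
τ = 1.33 years = 4.20×10^7 s.
λ = C / τ = 6.24×10^8 / 4.20×10^7 = 14.9 W/(m²·K).

14.9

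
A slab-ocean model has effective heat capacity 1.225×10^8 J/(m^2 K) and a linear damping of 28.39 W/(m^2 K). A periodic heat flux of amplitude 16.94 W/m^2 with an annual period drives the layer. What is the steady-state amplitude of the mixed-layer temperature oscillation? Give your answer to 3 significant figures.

Areal heat capacity C = 1.225×10^8 J/(m^2 K) (given).
Angular frequency ω = 2π / T = 2π / 3.15×10^7 s = 1.99×10^-7 s⁻¹.
√((Cω)² + λ²) = √((24.4)² + 28.39²) = 37.4 W/(m²·K).
Amplitude A = F₀ / √((Cω)²+λ²) = 16.94 / 37.4 = 0.452 K.

0.452 K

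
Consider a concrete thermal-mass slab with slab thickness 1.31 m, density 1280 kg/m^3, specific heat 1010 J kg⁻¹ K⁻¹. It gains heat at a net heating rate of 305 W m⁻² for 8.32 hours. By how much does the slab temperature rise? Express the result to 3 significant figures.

Areal heat capacity C = ρ c_p D = 1280 × 1010 × 1.31 = 1.69×10^6 J m⁻² K⁻¹.
Net heat input Q = F Δt = 305 × (8.32 hours × 3600 s/hour) = 9.14×10^6 J/m².
ΔT = Q / C = 9.14×10^6 / 1.69×10^6 = 5.39 K.

5.39 K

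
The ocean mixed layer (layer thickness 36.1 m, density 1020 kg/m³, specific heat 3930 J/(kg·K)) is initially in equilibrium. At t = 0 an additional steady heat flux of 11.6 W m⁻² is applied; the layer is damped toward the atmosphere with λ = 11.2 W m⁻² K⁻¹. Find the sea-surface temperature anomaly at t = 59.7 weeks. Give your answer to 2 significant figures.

0.97 K

Areal heat capacity C = ρ c_p D = 1020 × 3930 × 36.1 = 1.45×10^8 J/(m^2 K).
τ = C / λ = 1.45×10^8 / 11.2 = 1.29×10^7 s.
Equilibrium anomaly ΔT_eq = F / λ = 11.6 / 11.2 = 1.04 K.
t = 59.7 weeks = 3.61×10^7 s, so t/τ = 2.79.
ΔT(t) = ΔT_eq (1 − e^(−t/τ)) = 1.04 × (1 − e^−2.79) = 0.972 K.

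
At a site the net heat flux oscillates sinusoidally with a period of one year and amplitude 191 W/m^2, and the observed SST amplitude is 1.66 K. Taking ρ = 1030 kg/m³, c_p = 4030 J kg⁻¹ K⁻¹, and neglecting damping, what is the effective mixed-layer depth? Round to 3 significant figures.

139 m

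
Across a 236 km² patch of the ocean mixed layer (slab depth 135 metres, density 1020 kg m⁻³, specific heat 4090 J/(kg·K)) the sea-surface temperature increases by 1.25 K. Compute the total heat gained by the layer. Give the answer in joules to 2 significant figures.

1.7×10^17 J

Areal heat capacity C = ρ c_p D = 1020 × 4090 × 135 = 5.63×10^8 J m⁻² K⁻¹.
Heat per unit area: q = C ΔT = 5.63×10^8 × 1.25 = 7.04×10^8 J/m².
Total heat: Q = q × A = 7.04×10^8 × (236 × 10⁶ m²) = 1.66×10^17 J.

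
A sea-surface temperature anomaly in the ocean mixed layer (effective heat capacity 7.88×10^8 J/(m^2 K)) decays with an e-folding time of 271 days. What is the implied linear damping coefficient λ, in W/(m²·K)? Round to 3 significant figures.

33.7

Areal heat capacity C = 7.88×10^8 J/(m^2 K) (given).
τ = 271 days = 2.34×10^7 s.
λ = C / τ = 7.88×10^8 / 2.34×10^7 = 33.7 W/(m²·K).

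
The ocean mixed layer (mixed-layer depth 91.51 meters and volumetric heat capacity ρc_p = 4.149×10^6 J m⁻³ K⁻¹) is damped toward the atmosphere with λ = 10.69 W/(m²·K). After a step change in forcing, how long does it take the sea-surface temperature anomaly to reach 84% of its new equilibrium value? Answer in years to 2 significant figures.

2.1 years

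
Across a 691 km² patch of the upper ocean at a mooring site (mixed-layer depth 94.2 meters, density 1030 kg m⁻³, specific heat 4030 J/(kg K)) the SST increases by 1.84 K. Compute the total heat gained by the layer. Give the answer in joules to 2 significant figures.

Areal heat capacity C = ρ c_p D = 1030 × 4030 × 94.2 = 3.91×10^8 J m⁻² K⁻¹.
Heat per unit area: q = C ΔT = 3.91×10^8 × 1.84 = 7.19×10^8 J/m².
Total heat: Q = q × A = 7.19×10^8 × (691 × 10⁶ m²) = 4.97×10^17 J.

5.0×10^17 J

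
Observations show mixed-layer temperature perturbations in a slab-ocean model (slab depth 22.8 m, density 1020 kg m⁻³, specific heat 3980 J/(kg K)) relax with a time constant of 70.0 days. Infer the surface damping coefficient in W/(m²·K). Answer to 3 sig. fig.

15.3

Areal heat capacity C = ρ c_p D = 1020 × 3980 × 22.8 = 9.26×10^7 J/(m²·K).
τ = 70.0 days = 6.05×10^6 s.
λ = C / τ = 9.26×10^7 / 6.05×10^6 = 15.3 W/(m²·K).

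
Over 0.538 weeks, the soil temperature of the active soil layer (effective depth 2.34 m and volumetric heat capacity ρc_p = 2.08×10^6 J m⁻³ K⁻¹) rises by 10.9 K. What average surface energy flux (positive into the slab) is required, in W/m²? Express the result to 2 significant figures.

160

Areal heat capacity C = ρc_p × D = 2.08×10^6 × 2.34 = 4.87×10^6 J/(m²·K).
Required heat per unit area: Q = C ΔT = 4.87×10^6 × 10.9 = 5.31×10^7 J/m².
Flux F = Q / Δt = 5.31×10^7 / 3.25×10^5 s = 163 W/m².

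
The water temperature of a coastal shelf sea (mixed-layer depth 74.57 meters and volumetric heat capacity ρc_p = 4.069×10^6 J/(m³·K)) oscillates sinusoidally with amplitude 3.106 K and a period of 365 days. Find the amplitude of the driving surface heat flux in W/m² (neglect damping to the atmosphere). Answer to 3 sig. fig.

188

Areal heat capacity C = ρc_p × D = 4.069×10^6 × 74.57 = 3.03×10^8 J/(m^2 K).
ω = 2π / 3.15×10^7 s = 1.99×10^-7 s⁻¹.
Cω = 3.03×10^8 × 1.99×10^-7 = 60.5 W/(m²·K).
F₀ = A × Cω = 3.106 × 60.5 = 188 W/m².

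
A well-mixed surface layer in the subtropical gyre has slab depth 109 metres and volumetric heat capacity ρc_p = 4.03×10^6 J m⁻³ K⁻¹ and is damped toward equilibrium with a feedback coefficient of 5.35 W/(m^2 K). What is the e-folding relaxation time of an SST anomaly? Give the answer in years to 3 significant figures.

Areal heat capacity C = ρc_p × D = 4.03×10^6 × 109 = 4.39×10^8 J/(m²·K).
Relaxation time τ = C / λ = 4.39×10^8 / 5.35 = 8.21×10^7 s.
In years: 8.21×10^7 s / (3.156×10^7 s/year) = 2.60 years.

2.60 years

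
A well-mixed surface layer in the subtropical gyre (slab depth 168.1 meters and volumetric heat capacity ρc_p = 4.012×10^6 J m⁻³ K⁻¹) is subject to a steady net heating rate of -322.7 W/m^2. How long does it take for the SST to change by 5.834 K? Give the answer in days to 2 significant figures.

Areal heat capacity C = ρc_p × D = 4.012×10^6 × 168.1 = 6.74×10^8 J/(m^2 K).
Time required: Δt = C ΔT / F = 6.74×10^8 × -5.834 / -322.7 = 1.22×10^7 s.
In days: 1.22×10^7 s / (86400 s/day) = 141 days.

140 days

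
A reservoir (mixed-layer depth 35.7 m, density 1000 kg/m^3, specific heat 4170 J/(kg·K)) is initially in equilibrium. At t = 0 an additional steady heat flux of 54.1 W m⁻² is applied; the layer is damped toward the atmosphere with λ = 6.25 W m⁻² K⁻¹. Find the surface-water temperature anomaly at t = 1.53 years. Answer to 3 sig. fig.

7.52 K

Areal heat capacity C = ρ c_p D = 1000 × 4170 × 35.7 = 1.49×10^8 J/(m^2 K).
τ = C / λ = 1.49×10^8 / 6.25 = 2.38×10^7 s.
Equilibrium anomaly ΔT_eq = F / λ = 54.1 / 6.25 = 8.66 K.
t = 1.53 years = 4.83×10^7 s, so t/τ = 2.03.
ΔT(t) = ΔT_eq (1 − e^(−t/τ)) = 8.66 × (1 − e^−2.03) = 7.52 K.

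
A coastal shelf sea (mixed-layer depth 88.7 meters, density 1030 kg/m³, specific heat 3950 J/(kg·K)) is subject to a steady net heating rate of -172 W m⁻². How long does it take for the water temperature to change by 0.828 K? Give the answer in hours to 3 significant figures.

483 hours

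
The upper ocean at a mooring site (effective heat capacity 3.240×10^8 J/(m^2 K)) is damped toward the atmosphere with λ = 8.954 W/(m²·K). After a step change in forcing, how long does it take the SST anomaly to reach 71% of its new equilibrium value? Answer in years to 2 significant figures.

1.4 years

Areal heat capacity C = 3.240×10^8 J/(m^2 K) (given).
τ = C / λ = 3.24×10^8 / 8.954 = 3.62×10^7 s.
Fraction reached: 1 − e^(−t/τ) = 0.71 ⇒ t = −τ ln(1 − 0.71) = τ × 1.24.
t = 4.48×10^7 s = 1.42 years.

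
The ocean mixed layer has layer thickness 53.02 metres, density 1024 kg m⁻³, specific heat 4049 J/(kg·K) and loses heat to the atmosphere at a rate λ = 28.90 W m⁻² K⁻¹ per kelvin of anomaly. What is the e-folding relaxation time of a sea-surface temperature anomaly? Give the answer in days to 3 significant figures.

88.0 days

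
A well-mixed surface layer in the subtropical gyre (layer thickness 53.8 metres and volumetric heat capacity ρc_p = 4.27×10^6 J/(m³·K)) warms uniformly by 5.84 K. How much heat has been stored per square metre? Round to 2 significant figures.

Areal heat capacity C = ρc_p × D = 4.27×10^6 × 53.8 = 2.30×10^8 J/(m²·K).
ΔQ = C ΔT = 2.30×10^8 × 5.84 = 1.34×10^9 J/m².

1.3×10^9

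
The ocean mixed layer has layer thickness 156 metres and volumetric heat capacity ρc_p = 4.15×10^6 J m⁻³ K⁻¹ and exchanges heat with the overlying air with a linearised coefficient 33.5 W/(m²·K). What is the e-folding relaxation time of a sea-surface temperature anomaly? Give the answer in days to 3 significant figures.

Areal heat capacity C = ρc_p × D = 4.15×10^6 × 156 = 6.47×10^8 J/(m^2 K).
Relaxation time τ = C / λ = 6.47×10^8 / 33.5 = 1.93×10^7 s.
In days: 1.93×10^7 s / (86400 s/day) = 224 days.

224 days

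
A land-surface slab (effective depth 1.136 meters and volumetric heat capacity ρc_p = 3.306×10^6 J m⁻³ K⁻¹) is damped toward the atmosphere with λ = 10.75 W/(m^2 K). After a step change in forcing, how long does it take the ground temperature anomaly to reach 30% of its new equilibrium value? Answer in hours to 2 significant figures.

35 hours

Areal heat capacity C = ρc_p × D = 3.306×10^6 × 1.136 = 3.76×10^6 J/(m²·K).
τ = C / λ = 3.76×10^6 / 10.75 = 3.49×10^5 s.
Fraction reached: 1 − e^(−t/τ) = 0.30 ⇒ t = −τ ln(1 − 0.30) = τ × 0.357.
t = 1.25×10^5 s = 34.6 hours.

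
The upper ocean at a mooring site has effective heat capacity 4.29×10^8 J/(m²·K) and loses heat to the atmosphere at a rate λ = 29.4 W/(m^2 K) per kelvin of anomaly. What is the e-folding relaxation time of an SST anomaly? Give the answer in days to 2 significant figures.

170 days

Areal heat capacity C = 4.29×10^8 J/(m²·K) (given).
Relaxation time τ = C / λ = 4.29×10^8 / 29.4 = 1.46×10^7 s.
In days: 1.46×10^7 s / (86400 s/day) = 169 days.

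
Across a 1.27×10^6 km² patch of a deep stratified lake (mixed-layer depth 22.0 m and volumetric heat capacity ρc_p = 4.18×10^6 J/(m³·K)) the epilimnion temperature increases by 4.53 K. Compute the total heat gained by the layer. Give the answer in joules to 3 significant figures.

Areal heat capacity C = ρc_p × D = 4.18×10^6 × 22.0 = 9.20×10^7 J/(m²·K).
Heat per unit area: q = C ΔT = 9.20×10^7 × 4.53 = 4.17×10^8 J/m².
Total heat: Q = q × A = 4.17×10^8 × (1.27×10^6 × 10⁶ m²) = 5.29×10^20 J.

5.29×10^20 J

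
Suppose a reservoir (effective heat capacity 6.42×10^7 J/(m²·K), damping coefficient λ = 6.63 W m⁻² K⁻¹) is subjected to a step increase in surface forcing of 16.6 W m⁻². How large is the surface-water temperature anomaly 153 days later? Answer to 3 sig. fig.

Areal heat capacity C = 6.42×10^7 J/(m²·K) (given).
τ = C / λ = 6.42×10^7 / 6.63 = 9.68×10^6 s.
Equilibrium anomaly ΔT_eq = F / λ = 16.6 / 6.63 = 2.50 K.
t = 153 days = 1.32×10^7 s, so t/τ = 1.37.
ΔT(t) = ΔT_eq (1 − e^(−t/τ)) = 2.50 × (1 − e^−1.37) = 1.86 K.

1.86 K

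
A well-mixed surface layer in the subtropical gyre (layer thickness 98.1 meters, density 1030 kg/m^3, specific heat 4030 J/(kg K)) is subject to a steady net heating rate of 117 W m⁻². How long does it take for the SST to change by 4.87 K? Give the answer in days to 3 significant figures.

196 days

Areal heat capacity C = ρ c_p D = 1030 × 4030 × 98.1 = 4.07×10^8 J/(m²·K).
Time required: Δt = C ΔT / F = 4.07×10^8 × 4.87 / 117 = 1.69×10^7 s.
In days: 1.69×10^7 s / (86400 s/day) = 196 days.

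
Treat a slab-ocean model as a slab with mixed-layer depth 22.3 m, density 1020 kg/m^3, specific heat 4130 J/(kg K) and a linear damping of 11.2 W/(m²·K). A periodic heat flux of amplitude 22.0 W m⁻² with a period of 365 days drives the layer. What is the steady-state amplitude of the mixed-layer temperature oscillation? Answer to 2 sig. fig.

1.0 K

Areal heat capacity C = ρ c_p D = 1020 × 4130 × 22.3 = 9.39×10^7 J/(m^2 K).
Angular frequency ω = 2π / T = 2π / 3.15×10^7 s = 1.99×10^-7 s⁻¹.
√((Cω)² + λ²) = √((18.7)² + 11.2²) = 21.8 W/(m²·K).
Amplitude A = F₀ / √((Cω)²+λ²) = 22.0 / 21.8 = 1.01 K.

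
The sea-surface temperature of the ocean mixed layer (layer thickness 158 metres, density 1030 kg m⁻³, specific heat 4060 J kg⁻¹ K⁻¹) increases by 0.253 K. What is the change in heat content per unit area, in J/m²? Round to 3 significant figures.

Areal heat capacity C = ρ c_p D = 1030 × 4060 × 158 = 6.61×10^8 J/(m²·K).
ΔQ = C ΔT = 6.61×10^8 × 0.253 = 1.67×10^8 J/m².

1.67×10^8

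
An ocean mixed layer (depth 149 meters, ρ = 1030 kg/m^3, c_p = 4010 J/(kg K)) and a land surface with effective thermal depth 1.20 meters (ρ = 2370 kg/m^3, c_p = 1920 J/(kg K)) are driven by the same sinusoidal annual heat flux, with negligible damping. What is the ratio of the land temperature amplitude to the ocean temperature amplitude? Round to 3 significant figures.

113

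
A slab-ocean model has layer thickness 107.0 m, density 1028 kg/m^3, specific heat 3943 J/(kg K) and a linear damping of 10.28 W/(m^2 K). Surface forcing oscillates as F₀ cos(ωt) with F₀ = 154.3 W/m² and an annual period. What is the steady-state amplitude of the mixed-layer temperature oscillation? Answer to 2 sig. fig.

1.8 K

Areal heat capacity C = ρ c_p D = 1028 × 3943 × 107.0 = 4.34×10^8 J m⁻² K⁻¹.
Angular frequency ω = 2π / T = 2π / 3.15×10^7 s = 1.99×10^-7 s⁻¹.
√((Cω)² + λ²) = √((86.4)² + 10.28²) = 87.0 W/(m²·K).
Amplitude A = F₀ / √((Cω)²+λ²) = 154.3 / 87.0 = 1.77 K.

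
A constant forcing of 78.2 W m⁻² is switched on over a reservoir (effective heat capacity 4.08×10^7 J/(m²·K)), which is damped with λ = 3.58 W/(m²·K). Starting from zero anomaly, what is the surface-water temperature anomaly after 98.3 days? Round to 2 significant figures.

11 K

Areal heat capacity C = 4.08×10^7 J/(m²·K) (given).
τ = C / λ = 4.08×10^7 / 3.58 = 1.14×10^7 s.
Equilibrium anomaly ΔT_eq = F / λ = 78.2 / 3.58 = 21.8 K.
t = 98.3 days = 8.49×10^6 s, so t/τ = 0.745.
ΔT(t) = ΔT_eq (1 − e^(−t/τ)) = 21.8 × (1 − e^−0.745) = 11.5 K.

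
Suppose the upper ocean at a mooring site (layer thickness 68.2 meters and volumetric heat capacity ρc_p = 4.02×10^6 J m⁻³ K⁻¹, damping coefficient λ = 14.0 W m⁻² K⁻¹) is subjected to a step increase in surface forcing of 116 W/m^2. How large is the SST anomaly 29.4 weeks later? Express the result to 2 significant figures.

Areal heat capacity C = ρc_p × D = 4.02×10^6 × 68.2 = 2.74×10^8 J m⁻² K⁻¹.
τ = C / λ = 2.74×10^8 / 14.0 = 1.96×10^7 s.
Equilibrium anomaly ΔT_eq = F / λ = 116 / 14.0 = 8.29 K.
t = 29.4 weeks = 1.78×10^7 s, so t/τ = 0.908.
ΔT(t) = ΔT_eq (1 − e^(−t/τ)) = 8.29 × (1 − e^−0.908) = 4.94 K.

4.9 K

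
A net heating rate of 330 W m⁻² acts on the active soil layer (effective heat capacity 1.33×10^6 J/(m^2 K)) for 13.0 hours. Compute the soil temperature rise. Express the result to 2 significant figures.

Areal heat capacity C = 1.33×10^6 J/(m^2 K) (given).
Net heat input Q = F Δt = 330 × (13.0 hours × 3600 s/hour) = 1.54×10^7 J/m².
ΔT = Q / C = 1.54×10^7 / 1.33×10^6 = 11.6 K.

12 K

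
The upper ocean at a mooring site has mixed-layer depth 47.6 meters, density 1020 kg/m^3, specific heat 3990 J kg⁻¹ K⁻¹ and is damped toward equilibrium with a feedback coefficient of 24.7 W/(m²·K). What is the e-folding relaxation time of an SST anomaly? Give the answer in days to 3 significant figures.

90.8 days

Areal heat capacity C = ρ c_p D = 1020 × 3990 × 47.6 = 1.94×10^8 J/(m²·K).
Relaxation time τ = C / λ = 1.94×10^8 / 24.7 = 7.84×10^6 s.
In days: 7.84×10^6 s / (86400 s/day) = 90.8 days.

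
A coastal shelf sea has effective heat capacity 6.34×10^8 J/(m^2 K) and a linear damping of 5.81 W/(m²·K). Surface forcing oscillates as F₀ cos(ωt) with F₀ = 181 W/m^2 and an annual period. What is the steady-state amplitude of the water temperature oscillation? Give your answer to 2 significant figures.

1.4 K

Areal heat capacity C = 6.34×10^8 J/(m^2 K) (given).
Angular frequency ω = 2π / T = 2π / 3.15×10^7 s = 1.99×10^-7 s⁻¹.
√((Cω)² + λ²) = √((126)² + 5.81²) = 126 W/(m²·K).
Amplitude A = F₀ / √((Cω)²+λ²) = 181 / 126 = 1.43 K.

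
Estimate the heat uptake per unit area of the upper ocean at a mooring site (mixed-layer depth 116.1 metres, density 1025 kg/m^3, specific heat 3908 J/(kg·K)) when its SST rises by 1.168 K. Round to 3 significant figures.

5.43×10^8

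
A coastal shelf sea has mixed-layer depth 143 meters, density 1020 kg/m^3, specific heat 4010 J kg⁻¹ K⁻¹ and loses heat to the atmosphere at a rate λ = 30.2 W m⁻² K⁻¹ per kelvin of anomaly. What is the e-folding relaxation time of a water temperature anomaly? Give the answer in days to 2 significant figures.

Areal heat capacity C = ρ c_p D = 1020 × 4010 × 143 = 5.85×10^8 J m⁻² K⁻¹.
Relaxation time τ = C / λ = 5.85×10^8 / 30.2 = 1.94×10^7 s.
In days: 1.94×10^7 s / (86400 s/day) = 224 days.

220 days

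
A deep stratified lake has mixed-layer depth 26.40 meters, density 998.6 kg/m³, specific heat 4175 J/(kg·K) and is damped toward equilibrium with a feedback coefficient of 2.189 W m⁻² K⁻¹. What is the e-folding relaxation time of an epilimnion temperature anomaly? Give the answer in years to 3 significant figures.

1.59 years

Areal heat capacity C = ρ c_p D = 998.6 × 4175 × 26.40 = 1.10×10^8 J/(m²·K).
Relaxation time τ = C / λ = 1.10×10^8 / 2.189 = 5.03×10^7 s.
In years: 5.03×10^7 s / (3.156×10^7 s/year) = 1.59 years.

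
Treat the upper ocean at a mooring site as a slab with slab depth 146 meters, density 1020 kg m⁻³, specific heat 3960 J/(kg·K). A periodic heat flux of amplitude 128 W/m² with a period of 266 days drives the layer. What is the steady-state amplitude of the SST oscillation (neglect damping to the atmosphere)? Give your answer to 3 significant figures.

0.794 K

Areal heat capacity C = ρ c_p D = 1020 × 3960 × 146 = 5.90×10^8 J/(m²·K).
Angular frequency ω = 2π / T = 2π / 2.30×10^7 s = 2.73×10^-7 s⁻¹.
Cω = 5.90×10^8 × 2.73×10^-7 = 161 W/(m²·K).
Amplitude A = F₀ / (Cω) = 128 / 161 = 0.794 K.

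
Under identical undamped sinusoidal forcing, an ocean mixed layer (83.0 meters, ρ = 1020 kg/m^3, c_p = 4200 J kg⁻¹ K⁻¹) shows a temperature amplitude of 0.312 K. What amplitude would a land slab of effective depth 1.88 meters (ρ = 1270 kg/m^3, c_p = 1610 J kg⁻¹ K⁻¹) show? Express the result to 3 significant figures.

28.9 K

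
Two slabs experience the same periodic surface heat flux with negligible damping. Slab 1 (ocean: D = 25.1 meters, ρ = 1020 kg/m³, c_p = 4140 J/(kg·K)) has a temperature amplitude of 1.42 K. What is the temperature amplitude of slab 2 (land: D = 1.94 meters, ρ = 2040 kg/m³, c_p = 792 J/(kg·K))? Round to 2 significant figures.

48 K

C_ocean = 1.06×10^8 J/(m²·K); C_land = 3.13×10^6 J/(m²·K).
A ∝ 1/C ⇒ A_land = A_ocean × C_ocean/C_land = 1.42 × 33.8 = 48.0 K.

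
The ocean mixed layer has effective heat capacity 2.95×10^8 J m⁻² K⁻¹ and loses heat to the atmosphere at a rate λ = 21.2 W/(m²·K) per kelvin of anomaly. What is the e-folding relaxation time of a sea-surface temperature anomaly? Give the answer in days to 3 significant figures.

161 days

Areal heat capacity C = 2.95×10^8 J m⁻² K⁻¹ (given).
Relaxation time τ = C / λ = 2.95×10^8 / 21.2 = 1.39×10^7 s.
In days: 1.39×10^7 s / (86400 s/day) = 161 days.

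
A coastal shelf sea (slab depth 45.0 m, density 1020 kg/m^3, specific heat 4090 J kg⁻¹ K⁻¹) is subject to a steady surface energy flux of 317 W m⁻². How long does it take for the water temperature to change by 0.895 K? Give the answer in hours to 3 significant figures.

147 hours

Areal heat capacity C = ρ c_p D = 1020 × 4090 × 45.0 = 1.88×10^8 J/(m^2 K).
Time required: Δt = C ΔT / F = 1.88×10^8 × 0.895 / 317 = 5.30×10^5 s.
In hours: 5.30×10^5 s / (3600 s/hour) = 147 hours.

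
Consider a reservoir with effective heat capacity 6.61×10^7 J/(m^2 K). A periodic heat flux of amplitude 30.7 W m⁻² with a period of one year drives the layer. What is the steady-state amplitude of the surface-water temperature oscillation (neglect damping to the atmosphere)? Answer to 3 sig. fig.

2.33 K

Areal heat capacity C = 6.61×10^7 J/(m^2 K) (given).
Angular frequency ω = 2π / T = 2π / 3.15×10^7 s = 1.99×10^-7 s⁻¹.
Cω = 6.61×10^7 × 1.99×10^-7 = 13.2 W/(m²·K).
Amplitude A = F₀ / (Cω) = 30.7 / 13.2 = 2.33 K.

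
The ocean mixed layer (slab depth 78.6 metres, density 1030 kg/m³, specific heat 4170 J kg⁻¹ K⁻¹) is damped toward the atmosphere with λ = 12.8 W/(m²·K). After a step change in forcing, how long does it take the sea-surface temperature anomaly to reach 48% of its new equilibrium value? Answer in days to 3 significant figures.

Areal heat capacity C = ρ c_p D = 1030 × 4170 × 78.6 = 3.38×10^8 J m⁻² K⁻¹.
τ = C / λ = 3.38×10^8 / 12.8 = 2.64×10^7 s.
Fraction reached: 1 − e^(−t/τ) = 0.48 ⇒ t = −τ ln(1 − 0.48) = τ × 0.654.
t = 1.72×10^7 s = 200 days.

200 days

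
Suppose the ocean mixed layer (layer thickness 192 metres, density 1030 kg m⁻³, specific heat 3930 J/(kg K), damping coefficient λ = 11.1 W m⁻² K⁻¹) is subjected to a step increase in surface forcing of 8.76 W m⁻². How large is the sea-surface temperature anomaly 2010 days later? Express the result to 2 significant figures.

Areal heat capacity C = ρ c_p D = 1030 × 3930 × 192 = 7.77×10^8 J/(m^2 K).
τ = C / λ = 7.77×10^8 / 11.1 = 7.00×10^7 s.
Equilibrium anomaly ΔT_eq = F / λ = 8.76 / 11.1 = 0.789 K.
t = 2010 days = 1.74×10^8 s, so t/τ = 2.48.
ΔT(t) = ΔT_eq (1 − e^(−t/τ)) = 0.789 × (1 − e^−2.48) = 0.723 K.

0.72 K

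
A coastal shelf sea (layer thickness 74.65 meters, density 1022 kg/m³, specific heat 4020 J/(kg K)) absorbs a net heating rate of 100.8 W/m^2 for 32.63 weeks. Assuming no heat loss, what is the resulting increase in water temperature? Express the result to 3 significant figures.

Areal heat capacity C = ρ c_p D = 1022 × 4020 × 74.65 = 3.07×10^8 J/(m^2 K).
Net heat input Q = F Δt = 100.8 × (32.63 weeks × 6.048×10^5 s/week) = 1.99×10^9 J/m².
ΔT = Q / C = 1.99×10^9 / 3.07×10^8 = 6.49 K.

6.49 K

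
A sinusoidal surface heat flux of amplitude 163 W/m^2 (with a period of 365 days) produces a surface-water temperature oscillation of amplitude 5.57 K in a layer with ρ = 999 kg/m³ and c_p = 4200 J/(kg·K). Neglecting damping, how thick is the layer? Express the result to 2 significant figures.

ω = 2π / 3.15×10^7 s = 1.99×10^-7 s⁻¹.
Required C = F₀ / (A ω) = 163 / (5.57 × 1.99×10^-7) = 1.47×10^8 J/(m²·K).
D = C / (ρ c_p) = 1.47×10^8 / (999 × 4200) = 35.0 m.

35 m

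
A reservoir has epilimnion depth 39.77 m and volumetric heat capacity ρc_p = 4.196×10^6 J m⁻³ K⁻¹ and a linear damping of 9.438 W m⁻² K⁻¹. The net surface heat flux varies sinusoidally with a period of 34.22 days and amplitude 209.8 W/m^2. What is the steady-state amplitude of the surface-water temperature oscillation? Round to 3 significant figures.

Areal heat capacity C = ρc_p × D = 4.196×10^6 × 39.77 = 1.67×10^8 J/(m^2 K).
Angular frequency ω = 2π / T = 2π / 2.96×10^6 s = 2.13×10^-6 s⁻¹.
√((Cω)² + λ²) = √((355)² + 9.438²) = 355 W/(m²·K).
Amplitude A = F₀ / √((Cω)²+λ²) = 209.8 / 355 = 0.591 K.

0.591 K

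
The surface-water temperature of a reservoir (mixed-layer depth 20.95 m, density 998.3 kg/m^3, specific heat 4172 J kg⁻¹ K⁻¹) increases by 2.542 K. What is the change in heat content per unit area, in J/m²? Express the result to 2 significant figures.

2.2×10^8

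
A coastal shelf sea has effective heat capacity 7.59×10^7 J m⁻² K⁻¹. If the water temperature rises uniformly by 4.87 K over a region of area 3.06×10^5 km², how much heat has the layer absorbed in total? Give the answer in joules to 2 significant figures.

1.1×10^20 J

Areal heat capacity C = 7.59×10^7 J m⁻² K⁻¹ (given).
Heat per unit area: q = C ΔT = 7.59×10^7 × 4.87 = 3.70×10^8 J/m².
Total heat: Q = q × A = 3.70×10^8 × (3.06×10^5 × 10⁶ m²) = 1.13×10^20 J.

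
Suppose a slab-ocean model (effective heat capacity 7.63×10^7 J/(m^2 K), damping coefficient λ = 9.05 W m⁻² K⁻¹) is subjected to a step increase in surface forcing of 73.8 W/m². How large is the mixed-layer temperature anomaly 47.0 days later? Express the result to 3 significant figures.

Areal heat capacity C = 7.63×10^7 J/(m^2 K) (given).
τ = C / λ = 7.63×10^7 / 9.05 = 8.43×10^6 s.
Equilibrium anomaly ΔT_eq = F / λ = 73.8 / 9.05 = 8.15 K.
t = 47.0 days = 4.06×10^6 s, so t/τ = 0.482.
ΔT(t) = ΔT_eq (1 − e^(−t/τ)) = 8.15 × (1 − e^−0.482) = 3.12 K.

3.12 K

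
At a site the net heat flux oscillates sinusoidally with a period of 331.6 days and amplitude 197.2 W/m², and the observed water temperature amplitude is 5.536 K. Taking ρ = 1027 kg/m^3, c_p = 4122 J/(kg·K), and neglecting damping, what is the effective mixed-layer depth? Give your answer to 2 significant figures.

38 m

ω = 2π / 2.87×10^7 s = 2.19×10^-7 s⁻¹.
Required C = F₀ / (A ω) = 197.2 / (5.536 × 2.19×10^-7) = 1.62×10^8 J/(m²·K).
D = C / (ρ c_p) = 1.62×10^8 / (1027 × 4122) = 38.4 m.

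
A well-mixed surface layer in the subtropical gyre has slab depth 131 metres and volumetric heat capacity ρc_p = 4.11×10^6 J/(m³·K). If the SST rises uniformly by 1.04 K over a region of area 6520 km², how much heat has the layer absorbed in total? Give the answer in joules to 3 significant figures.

Areal heat capacity C = ρc_p × D = 4.11×10^6 × 131 = 5.38×10^8 J/(m^2 K).
Heat per unit area: q = C ΔT = 5.38×10^8 × 1.04 = 5.60×10^8 J/m².
Total heat: Q = q × A = 5.60×10^8 × (6520 × 10⁶ m²) = 3.65×10^18 J.

3.65×10^18 J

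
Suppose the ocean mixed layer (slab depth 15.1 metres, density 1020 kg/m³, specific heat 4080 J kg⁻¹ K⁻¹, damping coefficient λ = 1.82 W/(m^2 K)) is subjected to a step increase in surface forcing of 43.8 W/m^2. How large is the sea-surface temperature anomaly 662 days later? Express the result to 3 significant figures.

Areal heat capacity C = ρ c_p D = 1020 × 4080 × 15.1 = 6.28×10^7 J/(m²·K).
τ = C / λ = 6.28×10^7 / 1.82 = 3.45×10^7 s.
Equilibrium anomaly ΔT_eq = F / λ = 43.8 / 1.82 = 24.1 K.
t = 662 days = 5.72×10^7 s, so t/τ = 1.66.
ΔT(t) = ΔT_eq (1 − e^(−t/τ)) = 24.1 × (1 − e^−1.66) = 19.5 K.

19.5 K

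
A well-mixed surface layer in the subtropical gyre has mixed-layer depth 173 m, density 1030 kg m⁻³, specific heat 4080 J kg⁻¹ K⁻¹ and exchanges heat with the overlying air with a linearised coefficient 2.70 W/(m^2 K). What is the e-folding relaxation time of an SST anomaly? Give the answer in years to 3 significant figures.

Areal heat capacity C = ρ c_p D = 1030 × 4080 × 173 = 7.27×10^8 J/(m^2 K).
Relaxation time τ = C / λ = 7.27×10^8 / 2.70 = 2.69×10^8 s.
In years: 2.69×10^8 s / (3.156×10^7 s/year) = 8.53 years.

8.53 years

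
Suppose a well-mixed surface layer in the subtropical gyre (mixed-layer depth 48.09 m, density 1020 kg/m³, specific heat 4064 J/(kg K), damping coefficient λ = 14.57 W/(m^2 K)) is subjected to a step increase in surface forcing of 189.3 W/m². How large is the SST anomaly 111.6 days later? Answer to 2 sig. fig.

Areal heat capacity C = ρ c_p D = 1020 × 4064 × 48.09 = 1.99×10^8 J m⁻² K⁻¹.
τ = C / λ = 1.99×10^8 / 14.57 = 1.37×10^7 s.
Equilibrium anomaly ΔT_eq = F / λ = 189.3 / 14.57 = 13.0 K.
t = 111.6 days = 9.64×10^6 s, so t/τ = 0.705.
ΔT(t) = ΔT_eq (1 − e^(−t/τ)) = 13.0 × (1 − e^−0.705) = 6.57 K.

6.6 K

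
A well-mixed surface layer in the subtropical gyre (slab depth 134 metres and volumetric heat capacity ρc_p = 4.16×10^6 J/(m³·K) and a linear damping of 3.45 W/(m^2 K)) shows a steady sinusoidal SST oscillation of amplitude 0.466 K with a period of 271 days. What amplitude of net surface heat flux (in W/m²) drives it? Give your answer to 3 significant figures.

69.7

Areal heat capacity C = ρc_p × D = 4.16×10^6 × 134 = 5.57×10^8 J/(m²·K).
ω = 2π / 2.34×10^7 s = 2.68×10^-7 s⁻¹.
√((Cω)² + λ²) = √((150)² + 3.45²) = 150 W/(m²·K).
F₀ = A × √((Cω)²+λ²) = 0.466 × 150 = 69.7 W/m².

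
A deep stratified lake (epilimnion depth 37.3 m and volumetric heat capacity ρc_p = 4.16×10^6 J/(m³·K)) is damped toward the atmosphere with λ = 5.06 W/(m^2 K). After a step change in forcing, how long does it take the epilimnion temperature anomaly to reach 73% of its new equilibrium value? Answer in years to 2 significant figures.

1.3 years

Areal heat capacity C = ρc_p × D = 4.16×10^6 × 37.3 = 1.55×10^8 J m⁻² K⁻¹.
τ = C / λ = 1.55×10^8 / 5.06 = 3.07×10^7 s.
Fraction reached: 1 − e^(−t/τ) = 0.73 ⇒ t = −τ ln(1 − 0.73) = τ × 1.31.
t = 4.02×10^7 s = 1.27 years.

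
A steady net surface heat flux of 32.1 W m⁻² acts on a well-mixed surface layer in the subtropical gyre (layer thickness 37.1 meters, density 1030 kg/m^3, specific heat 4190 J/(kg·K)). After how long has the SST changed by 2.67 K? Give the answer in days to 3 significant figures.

154 days

Areal heat capacity C = ρ c_p D = 1030 × 4190 × 37.1 = 1.60×10^8 J/(m²·K).
Time required: Δt = C ΔT / F = 1.60×10^8 × 2.67 / 32.1 = 1.33×10^7 s.
In days: 1.33×10^7 s / (86400 s/day) = 154 days.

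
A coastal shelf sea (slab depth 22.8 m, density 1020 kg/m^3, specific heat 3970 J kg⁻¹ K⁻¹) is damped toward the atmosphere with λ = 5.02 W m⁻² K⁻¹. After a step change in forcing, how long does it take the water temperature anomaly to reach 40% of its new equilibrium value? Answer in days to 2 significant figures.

110 days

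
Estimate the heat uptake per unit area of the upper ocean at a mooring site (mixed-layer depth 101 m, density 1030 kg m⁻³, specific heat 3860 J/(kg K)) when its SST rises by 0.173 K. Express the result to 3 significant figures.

6.95×10^7

Areal heat capacity C = ρ c_p D = 1030 × 3860 × 101 = 4.02×10^8 J/(m^2 K).
ΔQ = C ΔT = 4.02×10^8 × 0.173 = 6.95×10^7 J/m².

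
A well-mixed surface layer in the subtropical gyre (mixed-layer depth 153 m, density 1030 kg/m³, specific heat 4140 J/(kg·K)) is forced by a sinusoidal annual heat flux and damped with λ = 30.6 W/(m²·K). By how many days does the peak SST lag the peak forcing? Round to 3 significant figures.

77.8 days

Areal heat capacity C = ρ c_p D = 1030 × 4140 × 153 = 6.52×10^8 J/(m²·K).
ω = 2π / 3.15×10^7 s = 1.99×10^-7 s⁻¹.
Phase lag φ = arctan(Cω/λ) = arctan(130/30.6) = 1.34 rad.
Time lag = φ / ω = 1.34 / 1.99×10^-7 = 6.72×10^6 s = 77.8 days.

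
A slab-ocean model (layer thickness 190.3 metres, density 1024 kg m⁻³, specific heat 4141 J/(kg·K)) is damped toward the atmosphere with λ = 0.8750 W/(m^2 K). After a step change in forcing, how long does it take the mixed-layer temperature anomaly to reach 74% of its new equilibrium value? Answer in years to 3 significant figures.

39.4 years

Areal heat capacity C = ρ c_p D = 1024 × 4141 × 190.3 = 8.07×10^8 J m⁻² K⁻¹.
τ = C / λ = 8.07×10^8 / 0.8750 = 9.22×10^8 s.
Fraction reached: 1 − e^(−t/τ) = 0.74 ⇒ t = −τ ln(1 − 0.74) = τ × 1.35.
t = 1.24×10^9 s = 39.4 years.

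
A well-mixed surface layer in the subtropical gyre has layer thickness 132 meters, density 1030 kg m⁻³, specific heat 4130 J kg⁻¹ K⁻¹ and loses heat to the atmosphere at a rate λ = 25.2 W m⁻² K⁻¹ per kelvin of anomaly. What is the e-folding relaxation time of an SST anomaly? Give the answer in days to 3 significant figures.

Areal heat capacity C = ρ c_p D = 1030 × 4130 × 132 = 5.62×10^8 J m⁻² K⁻¹.
Relaxation time τ = C / λ = 5.62×10^8 / 25.2 = 2.23×10^7 s.
In days: 2.23×10^7 s / (86400 s/day) = 258 days.

258 days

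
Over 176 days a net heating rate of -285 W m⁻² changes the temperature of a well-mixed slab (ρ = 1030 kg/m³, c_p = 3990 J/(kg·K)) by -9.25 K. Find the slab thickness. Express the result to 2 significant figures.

Heat input Q = F Δt = -285 × 1.52×10^7 s = -4.33×10^9 J/m².
Required areal heat capacity C = Q / ΔT = 4.69×10^8 J/(m²·K).
Depth D = C / (ρ c_p) = 4.69×10^8 / (1030 × 3990) = 114 m.

110 m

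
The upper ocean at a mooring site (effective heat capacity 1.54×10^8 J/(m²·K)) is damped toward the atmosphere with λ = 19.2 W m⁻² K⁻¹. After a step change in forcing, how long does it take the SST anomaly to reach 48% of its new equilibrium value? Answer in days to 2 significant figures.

61 days

Areal heat capacity C = 1.54×10^8 J/(m²·K) (given).
τ = C / λ = 1.54×10^8 / 19.2 = 8.02×10^6 s.
Fraction reached: 1 − e^(−t/τ) = 0.48 ⇒ t = −τ ln(1 − 0.48) = τ × 0.654.
t = 5.25×10^6 s = 60.7 days.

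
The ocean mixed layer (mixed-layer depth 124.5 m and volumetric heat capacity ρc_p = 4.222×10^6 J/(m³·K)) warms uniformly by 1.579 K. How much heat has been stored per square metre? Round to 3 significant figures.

Areal heat capacity C = ρc_p × D = 4.222×10^6 × 124.5 = 5.26×10^8 J/(m^2 K).
ΔQ = C ΔT = 5.26×10^8 × 1.579 = 8.30×10^8 J/m².

8.30×10^8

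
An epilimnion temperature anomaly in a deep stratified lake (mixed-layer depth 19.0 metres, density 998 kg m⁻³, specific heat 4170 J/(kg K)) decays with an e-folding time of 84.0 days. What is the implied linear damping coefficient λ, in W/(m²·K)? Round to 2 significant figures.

Areal heat capacity C = ρ c_p D = 998 × 4170 × 19.0 = 7.91×10^7 J/(m²·K).
τ = 84.0 days = 7.26×10^6 s.
λ = C / τ = 7.91×10^7 / 7.26×10^6 = 10.9 W/(m²·K).

11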